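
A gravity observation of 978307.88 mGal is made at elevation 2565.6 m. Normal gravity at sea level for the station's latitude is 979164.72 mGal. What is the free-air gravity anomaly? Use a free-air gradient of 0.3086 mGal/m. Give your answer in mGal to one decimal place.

Free-air correction = 0.3086 × 2565.6 = 791.74 mGal
Free-air anomaly = 978307.88 − 979164.72 + (791.74) = -65.10 mGal

-65.1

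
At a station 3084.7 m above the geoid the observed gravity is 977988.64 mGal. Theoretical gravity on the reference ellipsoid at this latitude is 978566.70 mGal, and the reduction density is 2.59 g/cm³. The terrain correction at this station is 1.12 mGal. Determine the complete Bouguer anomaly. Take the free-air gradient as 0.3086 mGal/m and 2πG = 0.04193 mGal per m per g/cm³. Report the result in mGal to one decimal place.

Free-air correction = 0.3086 × 3084.7 = 951.94 mGal
Free-air anomaly = 977988.64 − 978566.70 + (951.94) = 373.88 mGal
Bouguer slab correction = 0.04193 × 2.59 × 3084.7 = 334.99 mGal
Simple Bouguer anomaly = 373.88 − (334.99) = 38.89 mGal
Complete Bouguer anomaly = 38.89 + 1.12 = 40.01 mGal

40.0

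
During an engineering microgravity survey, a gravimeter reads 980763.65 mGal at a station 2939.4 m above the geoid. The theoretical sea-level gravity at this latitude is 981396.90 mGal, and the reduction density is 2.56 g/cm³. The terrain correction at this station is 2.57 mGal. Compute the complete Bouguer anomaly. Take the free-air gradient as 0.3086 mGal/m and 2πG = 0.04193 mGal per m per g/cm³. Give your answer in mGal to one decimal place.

-39.1

Free-air correction = 0.3086 × 2939.4 = 907.10 mGal
Free-air anomaly = 980763.65 − 981396.90 + (907.10) = 273.85 mGal
Bouguer slab correction = 0.04193 × 2.56 × 2939.4 = 315.52 mGal
Simple Bouguer anomaly = 273.85 − (315.52) = -41.67 mGal
Complete Bouguer anomaly = -41.67 + 2.57 = -39.10 mGal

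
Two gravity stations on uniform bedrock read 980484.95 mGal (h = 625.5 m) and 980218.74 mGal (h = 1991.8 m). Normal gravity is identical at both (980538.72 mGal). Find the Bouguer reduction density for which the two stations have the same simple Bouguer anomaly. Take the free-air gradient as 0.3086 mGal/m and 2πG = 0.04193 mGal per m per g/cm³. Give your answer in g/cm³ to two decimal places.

Δg_obs = 980218.74 − 980484.95 = -266.21 mGal over Δh = 1991.8 − 625.5 = 1366.3 m
Equal Bouguer anomalies ⇒ Δg_obs + (0.3086 − 0.04193ρ)·Δh = 0
0.3086 − 0.04193ρ = −Δg_obs/Δh = 0.19484
ρ = (0.3086 − 0.19484) / 0.04193 = 2.71 g/cm³

2.71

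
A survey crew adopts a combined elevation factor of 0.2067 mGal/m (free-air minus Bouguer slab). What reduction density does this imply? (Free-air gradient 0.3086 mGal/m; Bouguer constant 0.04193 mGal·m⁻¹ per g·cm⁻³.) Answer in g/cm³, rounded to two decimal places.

2.43

0.2067 = 0.3086 − 0.04193 × ρ
ρ = (0.3086 − 0.2067) / 0.04193 = 2.43 g/cm³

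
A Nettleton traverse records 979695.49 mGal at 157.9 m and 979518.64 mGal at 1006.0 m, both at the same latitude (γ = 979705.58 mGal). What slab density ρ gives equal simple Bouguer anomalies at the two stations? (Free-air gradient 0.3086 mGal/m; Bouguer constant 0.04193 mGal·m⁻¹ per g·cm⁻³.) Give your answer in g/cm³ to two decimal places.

2.39

Δg_obs = 979518.64 − 979695.49 = -176.85 mGal over Δh = 1006.0 − 157.9 = 848.1 m
Equal Bouguer anomalies ⇒ Δg_obs + (0.3086 − 0.04193ρ)·Δh = 0
0.3086 − 0.04193ρ = −Δg_obs/Δh = 0.20852
ρ = (0.3086 − 0.20852) / 0.04193 = 2.39 g/cm³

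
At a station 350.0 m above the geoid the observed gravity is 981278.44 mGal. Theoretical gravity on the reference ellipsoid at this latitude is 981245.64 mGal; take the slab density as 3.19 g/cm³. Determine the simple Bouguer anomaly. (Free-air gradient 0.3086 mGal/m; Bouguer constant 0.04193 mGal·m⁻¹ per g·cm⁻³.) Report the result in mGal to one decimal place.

94.0

Free-air correction = 0.3086 × 350.0 = 108.01 mGal
Free-air anomaly = 981278.44 − 981245.64 + (108.01) = 140.81 mGal
Bouguer slab correction = 0.04193 × 3.19 × 350.0 = 46.81 mGal
Simple Bouguer anomaly = 140.81 − (46.81) = 94.00 mGal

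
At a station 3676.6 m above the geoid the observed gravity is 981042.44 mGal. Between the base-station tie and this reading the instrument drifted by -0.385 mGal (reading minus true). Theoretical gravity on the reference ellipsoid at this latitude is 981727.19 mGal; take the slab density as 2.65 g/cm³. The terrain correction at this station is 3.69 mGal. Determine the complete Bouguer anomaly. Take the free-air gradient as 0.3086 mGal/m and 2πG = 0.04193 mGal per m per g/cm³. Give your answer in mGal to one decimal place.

Drift-corrected reading = 981042.44 − (-0.385) = 981042.825 mGal
Free-air correction = 0.3086 × 3676.6 = 1134.60 mGal
Free-air anomaly = 981042.825 − 981727.19 + (1134.60) = 450.235 mGal
Bouguer slab correction = 0.04193 × 2.65 × 3676.6 = 408.52 mGal
Simple Bouguer anomaly = 450.235 − (408.52) = 41.715 mGal
Complete Bouguer anomaly = 41.715 + 3.69 = 45.405 mGal

45.4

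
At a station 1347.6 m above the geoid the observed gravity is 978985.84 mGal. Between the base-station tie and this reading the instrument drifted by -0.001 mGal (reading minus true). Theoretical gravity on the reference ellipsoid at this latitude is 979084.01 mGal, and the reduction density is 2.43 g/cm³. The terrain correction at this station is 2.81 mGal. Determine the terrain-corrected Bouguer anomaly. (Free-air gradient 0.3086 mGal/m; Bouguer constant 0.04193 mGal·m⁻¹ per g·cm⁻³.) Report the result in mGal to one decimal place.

Drift-corrected reading = 978985.84 − (-0.001) = 978985.841 mGal
Free-air correction = 0.3086 × 1347.6 = 415.87 mGal
Free-air anomaly = 978985.841 − 979084.01 + (415.87) = 317.701 mGal
Bouguer slab correction = 0.04193 × 2.43 × 1347.6 = 137.31 mGal
Simple Bouguer anomaly = 317.701 − (137.31) = 180.391 mGal
Complete Bouguer anomaly = 180.391 + 2.81 = 183.201 mGal

183.2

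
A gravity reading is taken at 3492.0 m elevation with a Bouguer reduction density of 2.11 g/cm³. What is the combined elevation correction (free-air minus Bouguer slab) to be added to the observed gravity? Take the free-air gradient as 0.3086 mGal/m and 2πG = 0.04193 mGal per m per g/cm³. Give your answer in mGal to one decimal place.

Combined gradient = 0.3086 − 0.04193 × 2.11 = 0.2201277 mGal/m
Combined elevation correction = 0.2201277 × 3492.0 = 768.7 mGal

768.7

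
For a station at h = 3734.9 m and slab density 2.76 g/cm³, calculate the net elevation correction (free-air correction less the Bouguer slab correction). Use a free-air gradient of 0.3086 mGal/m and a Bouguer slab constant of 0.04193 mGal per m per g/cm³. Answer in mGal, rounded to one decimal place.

Combined gradient = 0.3086 − 0.04193 × 2.76 = 0.1928732 mGal/m
Combined elevation correction = 0.1928732 × 3734.9 = 720.4 mGal

720.4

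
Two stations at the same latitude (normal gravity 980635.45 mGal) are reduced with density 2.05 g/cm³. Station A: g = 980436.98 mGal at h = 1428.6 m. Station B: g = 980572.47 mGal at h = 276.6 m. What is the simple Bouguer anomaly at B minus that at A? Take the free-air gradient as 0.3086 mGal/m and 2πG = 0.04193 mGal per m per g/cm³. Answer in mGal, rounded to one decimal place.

Δg_SB(A) = 980436.98 − 980635.45 + 0.3086×1428.6 − 0.04193×2.05×1428.6 = 119.60 mGal
Δg_SB(B) = 980572.47 − 980635.45 + 0.3086×276.6 − 0.04193×2.05×276.6 = -1.40 mGal
Difference = -1.40 − (119.60) = -121.00 mGal

-121.0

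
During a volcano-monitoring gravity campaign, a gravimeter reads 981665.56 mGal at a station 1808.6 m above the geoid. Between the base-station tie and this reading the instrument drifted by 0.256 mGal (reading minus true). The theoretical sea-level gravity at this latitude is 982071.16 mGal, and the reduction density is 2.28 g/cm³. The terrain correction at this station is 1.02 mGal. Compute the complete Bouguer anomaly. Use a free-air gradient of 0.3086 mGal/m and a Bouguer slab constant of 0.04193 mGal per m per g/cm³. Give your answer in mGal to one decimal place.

-19.6

Drift-corrected reading = 981665.56 − (0.256) = 981665.304 mGal
Free-air correction = 0.3086 × 1808.6 = 558.13 mGal
Free-air anomaly = 981665.304 − 982071.16 + (558.13) = 152.274 mGal
Bouguer slab correction = 0.04193 × 2.28 × 1808.6 = 172.90 mGal
Simple Bouguer anomaly = 152.274 − (172.90) = -20.626 mGal
Complete Bouguer anomaly = -20.626 + 1.02 = -19.606 mGal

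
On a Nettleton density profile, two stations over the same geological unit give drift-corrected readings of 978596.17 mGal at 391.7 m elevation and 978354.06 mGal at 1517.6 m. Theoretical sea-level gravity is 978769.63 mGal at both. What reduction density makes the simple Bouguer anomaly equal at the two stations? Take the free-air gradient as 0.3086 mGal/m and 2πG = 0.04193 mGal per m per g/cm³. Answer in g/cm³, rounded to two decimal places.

2.23

Δg_obs = 978354.06 − 978596.17 = -242.11 mGal over Δh = 1517.6 − 391.7 = 1125.9 m
Equal Bouguer anomalies ⇒ Δg_obs + (0.3086 − 0.04193ρ)·Δh = 0
0.3086 − 0.04193ρ = −Δg_obs/Δh = 0.21504
ρ = (0.3086 − 0.21504) / 0.04193 = 2.23 g/cm³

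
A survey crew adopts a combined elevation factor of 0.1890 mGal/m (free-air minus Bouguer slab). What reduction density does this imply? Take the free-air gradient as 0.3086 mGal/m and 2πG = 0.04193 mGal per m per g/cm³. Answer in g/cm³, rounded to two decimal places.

0.1890 = 0.3086 − 0.04193 × ρ
ρ = (0.3086 − 0.1890) / 0.04193 = 2.85 g/cm³

2.85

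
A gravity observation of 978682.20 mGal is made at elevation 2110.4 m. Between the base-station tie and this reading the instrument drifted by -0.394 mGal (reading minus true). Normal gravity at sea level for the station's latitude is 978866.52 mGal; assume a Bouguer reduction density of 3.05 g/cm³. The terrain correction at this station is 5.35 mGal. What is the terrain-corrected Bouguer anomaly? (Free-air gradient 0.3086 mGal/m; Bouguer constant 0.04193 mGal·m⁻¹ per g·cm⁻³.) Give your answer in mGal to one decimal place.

Drift-corrected reading = 978682.20 − (-0.394) = 978682.594 mGal
Free-air correction = 0.3086 × 2110.4 = 651.27 mGal
Free-air anomaly = 978682.594 − 978866.52 + (651.27) = 467.344 mGal
Bouguer slab correction = 0.04193 × 3.05 × 2110.4 = 269.89 mGal
Simple Bouguer anomaly = 467.344 − (269.89) = 197.454 mGal
Complete Bouguer anomaly = 197.454 + 5.35 = 202.804 mGal

202.8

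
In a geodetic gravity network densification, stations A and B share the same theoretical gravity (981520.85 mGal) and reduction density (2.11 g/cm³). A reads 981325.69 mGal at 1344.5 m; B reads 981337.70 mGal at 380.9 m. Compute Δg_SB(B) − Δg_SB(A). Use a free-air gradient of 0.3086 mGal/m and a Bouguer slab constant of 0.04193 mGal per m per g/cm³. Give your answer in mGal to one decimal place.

-200.1

Δg_SB(A) = 981325.69 − 981520.85 + 0.3086×1344.5 − 0.04193×2.11×1344.5 = 100.80 mGal
Δg_SB(B) = 981337.70 − 981520.85 + 0.3086×380.9 − 0.04193×2.11×380.9 = -99.30 mGal
Difference = -99.30 − (100.80) = -200.10 mGal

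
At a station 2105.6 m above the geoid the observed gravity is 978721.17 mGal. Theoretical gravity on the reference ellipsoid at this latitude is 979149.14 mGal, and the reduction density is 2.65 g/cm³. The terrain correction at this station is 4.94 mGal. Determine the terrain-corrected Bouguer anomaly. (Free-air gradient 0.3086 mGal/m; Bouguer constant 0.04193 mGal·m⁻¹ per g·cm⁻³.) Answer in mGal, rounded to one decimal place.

Free-air correction = 0.3086 × 2105.6 = 649.79 mGal
Free-air anomaly = 978721.17 − 979149.14 + (649.79) = 221.82 mGal
Bouguer slab correction = 0.04193 × 2.65 × 2105.6 = 233.96 mGal
Simple Bouguer anomaly = 221.82 − (233.96) = -12.14 mGal
Complete Bouguer anomaly = -12.14 + 4.94 = -7.20 mGal

-7.2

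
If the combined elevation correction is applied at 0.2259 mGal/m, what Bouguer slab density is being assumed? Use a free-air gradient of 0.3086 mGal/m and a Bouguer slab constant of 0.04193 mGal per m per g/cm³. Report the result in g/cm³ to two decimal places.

0.2259 = 0.3086 − 0.04193 × ρ
ρ = (0.3086 − 0.2259) / 0.04193 = 1.97 g/cm³

1.97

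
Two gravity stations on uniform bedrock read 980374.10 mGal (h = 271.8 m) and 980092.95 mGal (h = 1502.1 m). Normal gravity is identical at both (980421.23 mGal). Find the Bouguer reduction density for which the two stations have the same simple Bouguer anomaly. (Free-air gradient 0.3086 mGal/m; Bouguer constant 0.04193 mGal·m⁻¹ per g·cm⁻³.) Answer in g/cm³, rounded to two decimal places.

Δg_obs = 980092.95 − 980374.10 = -281.15 mGal over Δh = 1502.1 − 271.8 = 1230.3 m
Equal Bouguer anomalies ⇒ Δg_obs + (0.3086 − 0.04193ρ)·Δh = 0
0.3086 − 0.04193ρ = −Δg_obs/Δh = 0.22852
ρ = (0.3086 − 0.22852) / 0.04193 = 1.91 g/cm³

1.91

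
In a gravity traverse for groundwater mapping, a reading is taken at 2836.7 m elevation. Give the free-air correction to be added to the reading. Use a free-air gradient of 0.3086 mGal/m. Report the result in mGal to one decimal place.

875.4

Free-air correction = 0.3086 × 2836.7 = 875.4 mGal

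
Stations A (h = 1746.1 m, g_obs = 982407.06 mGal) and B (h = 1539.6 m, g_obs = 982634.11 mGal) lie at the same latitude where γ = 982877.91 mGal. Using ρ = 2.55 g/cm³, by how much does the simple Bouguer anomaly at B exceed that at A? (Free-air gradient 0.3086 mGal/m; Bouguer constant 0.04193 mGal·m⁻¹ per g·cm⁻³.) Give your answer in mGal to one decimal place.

Δg_SB(A) = 982407.06 − 982877.91 + 0.3086×1746.1 − 0.04193×2.55×1746.1 = -118.70 mGal
Δg_SB(B) = 982634.11 − 982877.91 + 0.3086×1539.6 − 0.04193×2.55×1539.6 = 66.70 mGal
Difference = 66.70 − (-118.70) = 185.40 mGal

185.4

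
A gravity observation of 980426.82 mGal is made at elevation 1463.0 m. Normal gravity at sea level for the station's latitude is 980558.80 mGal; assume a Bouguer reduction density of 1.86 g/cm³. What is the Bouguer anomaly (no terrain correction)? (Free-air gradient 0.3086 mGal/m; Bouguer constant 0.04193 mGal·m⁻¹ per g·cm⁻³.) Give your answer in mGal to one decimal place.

205.4

Free-air correction = 0.3086 × 1463.0 = 451.48 mGal
Free-air anomaly = 980426.82 − 980558.80 + (451.48) = 319.50 mGal
Bouguer slab correction = 0.04193 × 1.86 × 1463.0 = 114.10 mGal
Simple Bouguer anomaly = 319.50 − (114.10) = 205.40 mGal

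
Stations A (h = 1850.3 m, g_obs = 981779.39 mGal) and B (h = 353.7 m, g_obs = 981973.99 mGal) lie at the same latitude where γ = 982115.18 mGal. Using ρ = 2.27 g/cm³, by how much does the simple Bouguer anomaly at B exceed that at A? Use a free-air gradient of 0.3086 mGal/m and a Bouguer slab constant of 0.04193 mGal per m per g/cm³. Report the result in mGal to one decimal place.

-124.8

Δg_SB(A) = 981779.39 − 982115.18 + 0.3086×1850.3 − 0.04193×2.27×1850.3 = 59.10 mGal
Δg_SB(B) = 981973.99 − 982115.18 + 0.3086×353.7 − 0.04193×2.27×353.7 = -65.70 mGal
Difference = -65.70 − (59.10) = -124.80 mGal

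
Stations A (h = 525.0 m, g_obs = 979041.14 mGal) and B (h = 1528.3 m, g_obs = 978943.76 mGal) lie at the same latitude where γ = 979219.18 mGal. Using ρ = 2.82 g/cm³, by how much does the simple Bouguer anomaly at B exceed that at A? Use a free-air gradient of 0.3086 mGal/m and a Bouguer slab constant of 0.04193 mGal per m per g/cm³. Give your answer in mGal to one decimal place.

Δg_SB(A) = 979041.14 − 979219.18 + 0.3086×525.0 − 0.04193×2.82×525.0 = -78.10 mGal
Δg_SB(B) = 978943.76 − 979219.18 + 0.3086×1528.3 − 0.04193×2.82×1528.3 = 15.50 mGal
Difference = 15.50 − (-78.10) = 93.60 mGal

93.6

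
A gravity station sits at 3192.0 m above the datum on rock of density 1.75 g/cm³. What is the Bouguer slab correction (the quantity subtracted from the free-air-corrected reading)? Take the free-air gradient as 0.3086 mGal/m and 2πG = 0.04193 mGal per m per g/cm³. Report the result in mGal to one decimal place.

Bouguer slab correction = 0.04193 × 1.75 × 3192.0 = 234.2 mGal

234.2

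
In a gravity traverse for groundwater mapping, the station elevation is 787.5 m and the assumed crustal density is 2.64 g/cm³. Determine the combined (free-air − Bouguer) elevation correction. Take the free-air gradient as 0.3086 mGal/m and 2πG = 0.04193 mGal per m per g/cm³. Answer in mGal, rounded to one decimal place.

155.9

Combined gradient = 0.3086 − 0.04193 × 2.64 = 0.1979048 mGal/m
Combined elevation correction = 0.1979048 × 787.5 = 155.9 mGal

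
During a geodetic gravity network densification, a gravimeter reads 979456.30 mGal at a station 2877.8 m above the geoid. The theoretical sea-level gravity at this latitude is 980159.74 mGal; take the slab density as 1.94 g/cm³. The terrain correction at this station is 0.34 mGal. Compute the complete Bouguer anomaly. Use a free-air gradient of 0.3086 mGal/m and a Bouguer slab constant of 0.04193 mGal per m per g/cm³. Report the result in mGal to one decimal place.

Free-air correction = 0.3086 × 2877.8 = 888.09 mGal
Free-air anomaly = 979456.30 − 980159.74 + (888.09) = 184.65 mGal
Bouguer slab correction = 0.04193 × 1.94 × 2877.8 = 234.09 mGal
Simple Bouguer anomaly = 184.65 − (234.09) = -49.44 mGal
Complete Bouguer anomaly = -49.44 + 0.34 = -49.10 mGal

-49.1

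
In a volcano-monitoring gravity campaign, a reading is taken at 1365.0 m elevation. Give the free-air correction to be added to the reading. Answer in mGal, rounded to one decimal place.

Free-air correction = 0.3086 × 1365.0 = 421.2 mGal

421.2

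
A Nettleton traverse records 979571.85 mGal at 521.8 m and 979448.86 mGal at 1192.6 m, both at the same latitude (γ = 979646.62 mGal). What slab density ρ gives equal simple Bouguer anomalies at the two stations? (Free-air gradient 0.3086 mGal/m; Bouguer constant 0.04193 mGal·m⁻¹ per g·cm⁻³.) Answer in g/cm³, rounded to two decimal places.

Δg_obs = 979448.86 − 979571.85 = -122.99 mGal over Δh = 1192.6 − 521.8 = 670.8 m
Equal Bouguer anomalies ⇒ Δg_obs + (0.3086 − 0.04193ρ)·Δh = 0
0.3086 − 0.04193ρ = −Δg_obs/Δh = 0.18335
ρ = (0.3086 − 0.18335) / 0.04193 = 2.99 g/cm³

2.99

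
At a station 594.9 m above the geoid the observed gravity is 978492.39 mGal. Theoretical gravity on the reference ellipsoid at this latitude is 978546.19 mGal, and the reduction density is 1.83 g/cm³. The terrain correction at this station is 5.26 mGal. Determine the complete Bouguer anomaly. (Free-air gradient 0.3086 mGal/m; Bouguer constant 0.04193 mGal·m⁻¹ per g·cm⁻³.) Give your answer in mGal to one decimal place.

89.4

Free-air correction = 0.3086 × 594.9 = 183.59 mGal
Free-air anomaly = 978492.39 − 978546.19 + (183.59) = 129.79 mGal
Bouguer slab correction = 0.04193 × 1.83 × 594.9 = 45.65 mGal
Simple Bouguer anomaly = 129.79 − (45.65) = 84.14 mGal
Complete Bouguer anomaly = 84.14 + 5.26 = 89.40 mGal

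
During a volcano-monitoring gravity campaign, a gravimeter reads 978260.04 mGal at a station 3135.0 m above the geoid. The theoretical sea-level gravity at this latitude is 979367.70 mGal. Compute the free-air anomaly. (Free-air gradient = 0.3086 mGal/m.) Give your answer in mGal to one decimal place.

Free-air correction = 0.3086 × 3135.0 = 967.46 mGal
Free-air anomaly = 978260.04 − 979367.70 + (967.46) = -140.20 mGal

-140.2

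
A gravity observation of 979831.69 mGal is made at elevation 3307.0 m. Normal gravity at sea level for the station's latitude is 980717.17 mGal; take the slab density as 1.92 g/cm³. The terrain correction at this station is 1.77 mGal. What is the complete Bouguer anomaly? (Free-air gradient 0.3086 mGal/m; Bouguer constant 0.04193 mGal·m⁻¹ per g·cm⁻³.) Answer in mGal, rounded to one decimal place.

-129.4

Free-air correction = 0.3086 × 3307.0 = 1020.54 mGal
Free-air anomaly = 979831.69 − 980717.17 + (1020.54) = 135.06 mGal
Bouguer slab correction = 0.04193 × 1.92 × 3307.0 = 266.23 mGal
Simple Bouguer anomaly = 135.06 − (266.23) = -131.17 mGal
Complete Bouguer anomaly = -131.17 + 1.77 = -129.40 mGal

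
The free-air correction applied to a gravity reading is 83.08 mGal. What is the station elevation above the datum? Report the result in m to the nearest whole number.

269

h = 83.08 / 0.3086 = 269.22 m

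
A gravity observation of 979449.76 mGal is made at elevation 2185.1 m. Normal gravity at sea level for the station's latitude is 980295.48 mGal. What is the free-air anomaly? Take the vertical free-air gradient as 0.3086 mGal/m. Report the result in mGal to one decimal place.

-171.4

Free-air correction = 0.3086 × 2185.1 = 674.32 mGal
Free-air anomaly = 979449.76 − 980295.48 + (674.32) = -171.40 mGal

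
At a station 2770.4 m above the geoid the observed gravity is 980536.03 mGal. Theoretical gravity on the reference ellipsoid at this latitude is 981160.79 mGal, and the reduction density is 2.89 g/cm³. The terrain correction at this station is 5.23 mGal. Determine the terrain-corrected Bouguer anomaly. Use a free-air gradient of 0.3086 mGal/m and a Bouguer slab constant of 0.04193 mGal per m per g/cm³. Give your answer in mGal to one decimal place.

-100.3

Free-air correction = 0.3086 × 2770.4 = 854.95 mGal
Free-air anomaly = 980536.03 − 981160.79 + (854.95) = 230.19 mGal
Bouguer slab correction = 0.04193 × 2.89 × 2770.4 = 335.71 mGal
Simple Bouguer anomaly = 230.19 − (335.71) = -105.52 mGal
Complete Bouguer anomaly = -105.52 + 5.23 = -100.29 mGal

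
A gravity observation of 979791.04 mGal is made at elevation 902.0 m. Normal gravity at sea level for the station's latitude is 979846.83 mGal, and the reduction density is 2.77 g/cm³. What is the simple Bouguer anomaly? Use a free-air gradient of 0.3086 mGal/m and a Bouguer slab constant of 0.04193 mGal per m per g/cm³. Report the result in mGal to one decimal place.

117.8

Free-air correction = 0.3086 × 902.0 = 278.36 mGal
Free-air anomaly = 979791.04 − 979846.83 + (278.36) = 222.57 mGal
Bouguer slab correction = 0.04193 × 2.77 × 902.0 = 104.76 mGal
Simple Bouguer anomaly = 222.57 − (104.76) = 117.81 mGal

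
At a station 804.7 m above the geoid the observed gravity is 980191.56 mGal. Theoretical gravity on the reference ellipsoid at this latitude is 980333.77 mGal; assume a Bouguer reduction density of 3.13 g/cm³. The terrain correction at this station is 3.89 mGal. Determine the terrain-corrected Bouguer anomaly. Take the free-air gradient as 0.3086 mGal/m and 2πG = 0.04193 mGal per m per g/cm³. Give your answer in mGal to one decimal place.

Free-air correction = 0.3086 × 804.7 = 248.33 mGal
Free-air anomaly = 980191.56 − 980333.77 + (248.33) = 106.12 mGal
Bouguer slab correction = 0.04193 × 3.13 × 804.7 = 105.61 mGal
Simple Bouguer anomaly = 106.12 − (105.61) = 0.51 mGal
Complete Bouguer anomaly = 0.51 + 3.89 = 4.40 mGal

4.4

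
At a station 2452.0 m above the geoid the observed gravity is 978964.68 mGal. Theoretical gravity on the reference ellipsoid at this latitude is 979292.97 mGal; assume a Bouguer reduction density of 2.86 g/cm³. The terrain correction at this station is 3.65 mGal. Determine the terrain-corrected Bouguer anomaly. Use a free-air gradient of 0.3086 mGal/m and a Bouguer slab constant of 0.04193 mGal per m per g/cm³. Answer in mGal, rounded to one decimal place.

Free-air correction = 0.3086 × 2452.0 = 756.69 mGal
Free-air anomaly = 978964.68 − 979292.97 + (756.69) = 428.40 mGal
Bouguer slab correction = 0.04193 × 2.86 × 2452.0 = 294.04 mGal
Simple Bouguer anomaly = 428.40 − (294.04) = 134.36 mGal
Complete Bouguer anomaly = 134.36 + 3.65 = 138.01 mGal

138.0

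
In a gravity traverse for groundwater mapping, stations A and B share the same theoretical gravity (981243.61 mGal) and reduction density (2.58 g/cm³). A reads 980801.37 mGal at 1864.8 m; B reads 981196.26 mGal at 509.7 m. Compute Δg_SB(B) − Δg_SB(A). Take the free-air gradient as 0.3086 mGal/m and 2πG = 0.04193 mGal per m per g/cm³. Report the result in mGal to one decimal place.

Δg_SB(A) = 980801.37 − 981243.61 + 0.3086×1864.8 − 0.04193×2.58×1864.8 = -68.50 mGal
Δg_SB(B) = 981196.26 − 981243.61 + 0.3086×509.7 − 0.04193×2.58×509.7 = 54.80 mGal
Difference = 54.80 − (-68.50) = 123.30 mGal

123.3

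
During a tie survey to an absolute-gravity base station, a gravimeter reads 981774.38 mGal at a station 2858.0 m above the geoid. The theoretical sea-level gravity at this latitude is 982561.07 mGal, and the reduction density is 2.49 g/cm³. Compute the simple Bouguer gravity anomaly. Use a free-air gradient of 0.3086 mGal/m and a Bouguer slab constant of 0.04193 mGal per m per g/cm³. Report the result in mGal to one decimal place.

Free-air correction = 0.3086 × 2858.0 = 881.98 mGal
Free-air anomaly = 981774.38 − 982561.07 + (881.98) = 95.29 mGal
Bouguer slab correction = 0.04193 × 2.49 × 2858.0 = 298.39 mGal
Simple Bouguer anomaly = 95.29 − (298.39) = -203.10 mGal

-203.1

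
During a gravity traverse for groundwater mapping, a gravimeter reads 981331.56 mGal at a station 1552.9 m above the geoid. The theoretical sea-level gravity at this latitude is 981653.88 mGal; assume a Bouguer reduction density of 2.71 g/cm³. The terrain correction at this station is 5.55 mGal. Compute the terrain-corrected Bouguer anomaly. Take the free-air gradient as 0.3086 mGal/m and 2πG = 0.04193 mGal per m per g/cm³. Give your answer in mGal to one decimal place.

-14.0

Free-air correction = 0.3086 × 1552.9 = 479.22 mGal
Free-air anomaly = 981331.56 − 981653.88 + (479.22) = 156.90 mGal
Bouguer slab correction = 0.04193 × 2.71 × 1552.9 = 176.46 mGal
Simple Bouguer anomaly = 156.90 − (176.46) = -19.56 mGal
Complete Bouguer anomaly = -19.56 + 5.55 = -14.01 mGal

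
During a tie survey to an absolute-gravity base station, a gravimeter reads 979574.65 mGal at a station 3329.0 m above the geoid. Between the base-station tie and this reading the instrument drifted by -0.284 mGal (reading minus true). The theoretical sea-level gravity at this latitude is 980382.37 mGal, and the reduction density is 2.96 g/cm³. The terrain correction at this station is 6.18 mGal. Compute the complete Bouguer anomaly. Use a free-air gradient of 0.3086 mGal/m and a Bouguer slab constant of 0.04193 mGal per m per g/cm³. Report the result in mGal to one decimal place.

-187.1

Drift-corrected reading = 979574.65 − (-0.284) = 979574.934 mGal
Free-air correction = 0.3086 × 3329.0 = 1027.33 mGal
Free-air anomaly = 979574.934 − 980382.37 + (1027.33) = 219.894 mGal
Bouguer slab correction = 0.04193 × 2.96 × 3329.0 = 413.17 mGal
Simple Bouguer anomaly = 219.894 − (413.17) = -193.276 mGal
Complete Bouguer anomaly = -193.276 + 6.18 = -187.096 mGal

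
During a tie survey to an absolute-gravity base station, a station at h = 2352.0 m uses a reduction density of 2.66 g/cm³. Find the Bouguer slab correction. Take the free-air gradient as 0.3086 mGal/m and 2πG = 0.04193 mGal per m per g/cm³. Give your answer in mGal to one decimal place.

262.3

Bouguer slab correction = 0.04193 × 2.66 × 2352.0 = 262.3 mGal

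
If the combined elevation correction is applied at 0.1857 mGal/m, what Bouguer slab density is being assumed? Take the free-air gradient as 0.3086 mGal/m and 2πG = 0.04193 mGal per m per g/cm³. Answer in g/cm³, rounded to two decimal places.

0.1857 = 0.3086 − 0.04193 × ρ
ρ = (0.3086 − 0.1857) / 0.04193 = 2.93 g/cm³

2.93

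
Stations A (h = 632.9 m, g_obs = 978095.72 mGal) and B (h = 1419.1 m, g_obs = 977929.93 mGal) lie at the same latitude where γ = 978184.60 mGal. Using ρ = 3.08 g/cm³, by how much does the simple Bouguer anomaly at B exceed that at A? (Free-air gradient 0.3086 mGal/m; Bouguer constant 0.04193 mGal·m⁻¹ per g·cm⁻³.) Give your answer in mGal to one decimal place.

-24.7

Δg_SB(A) = 978095.72 − 978184.60 + 0.3086×632.9 − 0.04193×3.08×632.9 = 24.70 mGal
Δg_SB(B) = 977929.93 − 978184.60 + 0.3086×1419.1 − 0.04193×3.08×1419.1 = 0.00 mGal
Difference = 0.00 − (24.70) = -24.70 mGal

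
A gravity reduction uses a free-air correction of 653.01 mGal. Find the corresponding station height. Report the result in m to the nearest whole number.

h = 653.01 / 0.3086 = 2116.04 m

2116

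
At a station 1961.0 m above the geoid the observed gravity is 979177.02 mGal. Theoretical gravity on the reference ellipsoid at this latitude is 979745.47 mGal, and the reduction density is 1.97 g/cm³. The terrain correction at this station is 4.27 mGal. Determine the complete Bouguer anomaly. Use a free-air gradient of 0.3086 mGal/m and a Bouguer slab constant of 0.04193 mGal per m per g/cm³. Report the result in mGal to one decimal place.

Free-air correction = 0.3086 × 1961.0 = 605.16 mGal
Free-air anomaly = 979177.02 − 979745.47 + (605.16) = 36.71 mGal
Bouguer slab correction = 0.04193 × 1.97 × 1961.0 = 161.98 mGal
Simple Bouguer anomaly = 36.71 − (161.98) = -125.27 mGal
Complete Bouguer anomaly = -125.27 + 4.27 = -121.00 mGal

-121.0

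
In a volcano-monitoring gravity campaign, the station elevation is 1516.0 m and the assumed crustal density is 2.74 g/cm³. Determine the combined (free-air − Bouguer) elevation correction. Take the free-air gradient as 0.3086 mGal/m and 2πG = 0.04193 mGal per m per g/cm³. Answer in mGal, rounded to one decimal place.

293.7

Combined gradient = 0.3086 − 0.04193 × 2.74 = 0.1937118 mGal/m
Combined elevation correction = 0.1937118 × 1516.0 = 293.7 mGal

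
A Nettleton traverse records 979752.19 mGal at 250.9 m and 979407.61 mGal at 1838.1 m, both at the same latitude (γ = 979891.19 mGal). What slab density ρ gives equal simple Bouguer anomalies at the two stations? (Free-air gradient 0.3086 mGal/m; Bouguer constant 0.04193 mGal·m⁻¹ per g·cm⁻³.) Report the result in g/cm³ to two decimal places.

2.18

Δg_obs = 979407.61 − 979752.19 = -344.58 mGal over Δh = 1838.1 − 250.9 = 1587.2 m
Equal Bouguer anomalies ⇒ Δg_obs + (0.3086 − 0.04193ρ)·Δh = 0
0.3086 − 0.04193ρ = −Δg_obs/Δh = 0.21710
ρ = (0.3086 − 0.21710) / 0.04193 = 2.18 g/cm³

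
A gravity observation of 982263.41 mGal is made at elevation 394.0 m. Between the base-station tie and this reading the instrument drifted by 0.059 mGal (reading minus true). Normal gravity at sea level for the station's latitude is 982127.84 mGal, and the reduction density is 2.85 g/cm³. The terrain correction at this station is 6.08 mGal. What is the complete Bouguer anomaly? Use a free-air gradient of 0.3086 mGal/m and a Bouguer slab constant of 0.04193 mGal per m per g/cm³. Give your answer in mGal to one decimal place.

216.1

Drift-corrected reading = 982263.41 − (0.059) = 982263.351 mGal
Free-air correction = 0.3086 × 394.0 = 121.59 mGal
Free-air anomaly = 982263.351 − 982127.84 + (121.59) = 257.101 mGal
Bouguer slab correction = 0.04193 × 2.85 × 394.0 = 47.08 mGal
Simple Bouguer anomaly = 257.101 − (47.08) = 210.021 mGal
Complete Bouguer anomaly = 210.021 + 6.08 = 216.101 mGal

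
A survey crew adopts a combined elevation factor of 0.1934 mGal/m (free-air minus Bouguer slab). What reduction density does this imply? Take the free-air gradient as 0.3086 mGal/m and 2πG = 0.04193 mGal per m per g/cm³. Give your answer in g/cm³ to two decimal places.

0.1934 = 0.3086 − 0.04193 × ρ
ρ = (0.3086 − 0.1934) / 0.04193 = 2.75 g/cm³

2.75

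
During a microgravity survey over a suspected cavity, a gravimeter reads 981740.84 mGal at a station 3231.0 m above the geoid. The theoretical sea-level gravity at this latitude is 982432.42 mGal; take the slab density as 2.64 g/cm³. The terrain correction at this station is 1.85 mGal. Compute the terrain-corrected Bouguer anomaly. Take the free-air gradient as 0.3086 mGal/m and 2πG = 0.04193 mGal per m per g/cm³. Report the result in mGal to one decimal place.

-50.3

Free-air correction = 0.3086 × 3231.0 = 997.09 mGal
Free-air anomaly = 981740.84 − 982432.42 + (997.09) = 305.51 mGal
Bouguer slab correction = 0.04193 × 2.64 × 3231.0 = 357.66 mGal
Simple Bouguer anomaly = 305.51 − (357.66) = -52.15 mGal
Complete Bouguer anomaly = -52.15 + 1.85 = -50.30 mGal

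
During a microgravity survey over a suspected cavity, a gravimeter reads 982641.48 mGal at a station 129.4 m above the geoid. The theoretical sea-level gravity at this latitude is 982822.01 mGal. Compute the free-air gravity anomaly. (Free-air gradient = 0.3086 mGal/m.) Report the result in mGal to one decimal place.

Free-air correction = 0.3086 × 129.4 = 39.93 mGal
Free-air anomaly = 982641.48 − 982822.01 + (39.93) = -140.60 mGal

-140.6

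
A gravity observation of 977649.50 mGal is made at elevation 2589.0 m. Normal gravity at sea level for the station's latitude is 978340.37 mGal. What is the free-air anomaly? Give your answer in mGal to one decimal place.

108.1

Free-air correction = 0.3086 × 2589.0 = 798.97 mGal
Free-air anomaly = 977649.50 − 978340.37 + (798.97) = 108.10 mGal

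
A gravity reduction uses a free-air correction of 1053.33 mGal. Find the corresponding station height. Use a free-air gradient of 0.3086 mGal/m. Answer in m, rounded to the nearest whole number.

h = 1053.33 / 0.3086 = 3413.25 m

3413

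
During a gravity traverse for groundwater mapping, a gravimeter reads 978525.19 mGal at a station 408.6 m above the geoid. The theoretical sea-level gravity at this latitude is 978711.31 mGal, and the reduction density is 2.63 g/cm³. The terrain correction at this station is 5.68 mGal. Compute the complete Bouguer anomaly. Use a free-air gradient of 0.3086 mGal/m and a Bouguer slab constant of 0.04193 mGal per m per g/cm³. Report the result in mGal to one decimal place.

Free-air correction = 0.3086 × 408.6 = 126.09 mGal
Free-air anomaly = 978525.19 − 978711.31 + (126.09) = -60.03 mGal
Bouguer slab correction = 0.04193 × 2.63 × 408.6 = 45.06 mGal
Simple Bouguer anomaly = -60.03 − (45.06) = -105.09 mGal
Complete Bouguer anomaly = -105.09 + 5.68 = -99.41 mGal

-99.4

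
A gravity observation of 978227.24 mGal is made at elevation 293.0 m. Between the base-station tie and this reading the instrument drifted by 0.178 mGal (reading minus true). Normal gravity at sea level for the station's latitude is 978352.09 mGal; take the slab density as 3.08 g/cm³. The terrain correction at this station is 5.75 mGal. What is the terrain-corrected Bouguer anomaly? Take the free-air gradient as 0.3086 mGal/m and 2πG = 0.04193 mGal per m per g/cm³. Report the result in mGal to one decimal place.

-66.7

Drift-corrected reading = 978227.24 − (0.178) = 978227.062 mGal
Free-air correction = 0.3086 × 293.0 = 90.42 mGal
Free-air anomaly = 978227.062 − 978352.09 + (90.42) = -34.608 mGal
Bouguer slab correction = 0.04193 × 3.08 × 293.0 = 37.84 mGal
Simple Bouguer anomaly = -34.608 − (37.84) = -72.448 mGal
Complete Bouguer anomaly = -72.448 + 5.75 = -66.698 mGal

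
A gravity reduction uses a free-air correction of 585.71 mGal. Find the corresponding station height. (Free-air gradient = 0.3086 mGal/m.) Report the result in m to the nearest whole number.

h = 585.71 / 0.3086 = 1897.96 m

1898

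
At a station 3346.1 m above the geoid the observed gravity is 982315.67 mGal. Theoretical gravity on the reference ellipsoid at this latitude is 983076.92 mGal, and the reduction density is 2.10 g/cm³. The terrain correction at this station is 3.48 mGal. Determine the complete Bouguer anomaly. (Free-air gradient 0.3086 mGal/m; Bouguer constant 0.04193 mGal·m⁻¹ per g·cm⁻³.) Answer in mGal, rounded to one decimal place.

-19.8

Free-air correction = 0.3086 × 3346.1 = 1032.61 mGal
Free-air anomaly = 982315.67 − 983076.92 + (1032.61) = 271.36 mGal
Bouguer slab correction = 0.04193 × 2.10 × 3346.1 = 294.63 mGal
Simple Bouguer anomaly = 271.36 − (294.63) = -23.27 mGal
Complete Bouguer anomaly = -23.27 + 3.48 = -19.79 mGal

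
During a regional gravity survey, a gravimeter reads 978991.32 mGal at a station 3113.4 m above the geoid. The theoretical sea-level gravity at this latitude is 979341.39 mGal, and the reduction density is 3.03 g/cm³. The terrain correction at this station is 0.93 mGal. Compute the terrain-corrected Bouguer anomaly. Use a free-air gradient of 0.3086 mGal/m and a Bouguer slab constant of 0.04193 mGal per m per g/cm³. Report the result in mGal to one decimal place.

Free-air correction = 0.3086 × 3113.4 = 960.80 mGal
Free-air anomaly = 978991.32 − 979341.39 + (960.80) = 610.73 mGal
Bouguer slab correction = 0.04193 × 3.03 × 3113.4 = 395.55 mGal
Simple Bouguer anomaly = 610.73 − (395.55) = 215.18 mGal
Complete Bouguer anomaly = 215.18 + 0.93 = 216.11 mGal

216.1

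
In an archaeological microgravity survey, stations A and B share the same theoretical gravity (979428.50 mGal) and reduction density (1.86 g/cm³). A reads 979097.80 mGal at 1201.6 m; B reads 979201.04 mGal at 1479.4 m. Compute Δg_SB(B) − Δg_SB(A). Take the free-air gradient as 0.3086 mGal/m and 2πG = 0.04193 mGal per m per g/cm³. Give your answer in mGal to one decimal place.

167.3

Δg_SB(A) = 979097.80 − 979428.50 + 0.3086×1201.6 − 0.04193×1.86×1201.6 = -53.60 mGal
Δg_SB(B) = 979201.04 − 979428.50 + 0.3086×1479.4 − 0.04193×1.86×1479.4 = 113.70 mGal
Difference = 113.70 − (-53.60) = 167.30 mGal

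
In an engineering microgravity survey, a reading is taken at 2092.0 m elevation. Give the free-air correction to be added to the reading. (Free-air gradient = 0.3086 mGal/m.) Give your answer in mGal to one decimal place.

Free-air correction = 0.3086 × 2092.0 = 645.6 mGal

645.6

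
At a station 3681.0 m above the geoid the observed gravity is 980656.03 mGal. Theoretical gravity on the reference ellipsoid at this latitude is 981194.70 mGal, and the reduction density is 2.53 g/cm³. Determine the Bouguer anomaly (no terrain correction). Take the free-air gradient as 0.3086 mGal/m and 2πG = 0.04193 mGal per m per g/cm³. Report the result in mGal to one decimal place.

Free-air correction = 0.3086 × 3681.0 = 1135.96 mGal
Free-air anomaly = 980656.03 − 981194.70 + (1135.96) = 597.29 mGal
Bouguer slab correction = 0.04193 × 2.53 × 3681.0 = 390.49 mGal
Simple Bouguer anomaly = 597.29 − (390.49) = 206.80 mGal

206.8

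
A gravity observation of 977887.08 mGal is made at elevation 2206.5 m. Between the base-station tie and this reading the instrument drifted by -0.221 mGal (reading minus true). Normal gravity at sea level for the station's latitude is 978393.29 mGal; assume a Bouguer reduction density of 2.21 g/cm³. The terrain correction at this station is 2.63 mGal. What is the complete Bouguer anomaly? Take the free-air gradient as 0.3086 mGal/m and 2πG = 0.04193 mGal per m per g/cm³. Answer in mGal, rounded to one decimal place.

-26.9

Drift-corrected reading = 977887.08 − (-0.221) = 977887.301 mGal
Free-air correction = 0.3086 × 2206.5 = 680.93 mGal
Free-air anomaly = 977887.301 − 978393.29 + (680.93) = 174.941 mGal
Bouguer slab correction = 0.04193 × 2.21 × 2206.5 = 204.47 mGal
Simple Bouguer anomaly = 174.941 − (204.47) = -29.529 mGal
Complete Bouguer anomaly = -29.529 + 2.63 = -26.899 mGal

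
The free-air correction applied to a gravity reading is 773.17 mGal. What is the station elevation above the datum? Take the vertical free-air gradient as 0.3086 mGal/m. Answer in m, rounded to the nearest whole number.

h = 773.17 / 0.3086 = 2505.41 m

2505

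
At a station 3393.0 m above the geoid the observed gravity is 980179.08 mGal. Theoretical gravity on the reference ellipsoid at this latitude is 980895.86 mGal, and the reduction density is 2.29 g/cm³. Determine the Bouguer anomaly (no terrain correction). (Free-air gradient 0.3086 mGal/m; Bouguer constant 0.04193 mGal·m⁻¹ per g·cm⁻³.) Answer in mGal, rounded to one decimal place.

Free-air correction = 0.3086 × 3393.0 = 1047.08 mGal
Free-air anomaly = 980179.08 − 980895.86 + (1047.08) = 330.30 mGal
Bouguer slab correction = 0.04193 × 2.29 × 3393.0 = 325.79 mGal
Simple Bouguer anomaly = 330.30 − (325.79) = 4.51 mGal

4.5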